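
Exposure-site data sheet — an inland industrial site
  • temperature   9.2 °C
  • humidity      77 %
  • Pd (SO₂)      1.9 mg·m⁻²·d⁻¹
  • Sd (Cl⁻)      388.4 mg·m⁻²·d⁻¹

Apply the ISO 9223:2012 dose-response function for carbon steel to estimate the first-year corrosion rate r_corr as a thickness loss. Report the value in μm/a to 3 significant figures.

r_corr = 85.6 μm/a

carbon steel: f(T) = +0.150·(T−10) [T≤10 °C] = -0.1200
  SO₂ term: 1.77·1.9^0.52·exp(0.02·77-0.1200) = 10.22
  Sd branch = 0.102·Sd^0.62·e^(0.033·RH+0.04·T) = 75.39 μm/a
  sum: 10.22 + 75.39 → r_corr = 85.61 μm/a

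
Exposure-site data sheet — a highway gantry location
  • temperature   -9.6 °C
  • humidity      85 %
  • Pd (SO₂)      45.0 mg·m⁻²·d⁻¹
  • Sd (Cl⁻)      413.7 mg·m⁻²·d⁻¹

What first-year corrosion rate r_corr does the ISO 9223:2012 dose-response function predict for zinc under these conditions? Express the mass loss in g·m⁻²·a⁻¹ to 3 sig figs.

zinc: f(T) = +0.038·(T−10) [T≤10 °C] = -0.7448
  sulphur-dioxide contribution → 1.632 μm/a
  chloride contribution → 0.4737 μm/a
  ⇒ r_corr(zinc) = 2.105 μm/a
Convert to mass loss: 2.105 μm/a × 7.14 g/cm³ = 15.03 g·m⁻²·a⁻¹

r_corr = 15.0 g·m⁻²·a⁻¹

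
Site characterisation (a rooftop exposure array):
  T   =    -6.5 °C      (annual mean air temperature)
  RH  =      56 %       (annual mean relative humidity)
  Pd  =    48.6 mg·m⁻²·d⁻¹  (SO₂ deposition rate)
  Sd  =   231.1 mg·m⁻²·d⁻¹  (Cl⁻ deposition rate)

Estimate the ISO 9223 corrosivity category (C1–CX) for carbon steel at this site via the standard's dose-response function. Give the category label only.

C2

carbon steel: T≤10 °C ⇒ hinge +0.150·(-6.5−10) = -2.4750
  SO₂ term: 1.77·48.6^0.52·exp(0.02·56-2.4750) = 3.44
  Sd branch = 0.102·Sd^0.62·e^(0.033·RH+0.04·T) = 14.58 μm/a
  r_corr = 3.44 + 14.58 = 18.02 μm/a
ISO 9223 Table 2 (carbon steel): 1.3 < 18 ≤ 25 μm/a ⇒ C2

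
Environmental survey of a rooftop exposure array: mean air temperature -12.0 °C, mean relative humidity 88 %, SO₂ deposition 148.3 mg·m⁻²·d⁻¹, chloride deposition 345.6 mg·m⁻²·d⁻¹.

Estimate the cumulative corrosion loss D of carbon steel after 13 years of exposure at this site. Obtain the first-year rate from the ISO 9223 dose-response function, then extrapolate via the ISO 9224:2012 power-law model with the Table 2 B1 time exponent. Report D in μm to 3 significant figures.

carbon steel: f(T) = +0.150·(T−10) [T≤10 °C] = -3.3000
  sulphur-dioxide contribution → 5.107 μm/a
  chloride contribution → 43.18 μm/a
  ⇒ r_corr(carbon steel) = 48.28 μm/a
Long-term exponent b (ISO 9224 Table 2, B1) = 0.523
  D(13) = 48.28 × 13^0.523 = 48.28 × 3.825 = 184.7 μm

D(13) = 185 μm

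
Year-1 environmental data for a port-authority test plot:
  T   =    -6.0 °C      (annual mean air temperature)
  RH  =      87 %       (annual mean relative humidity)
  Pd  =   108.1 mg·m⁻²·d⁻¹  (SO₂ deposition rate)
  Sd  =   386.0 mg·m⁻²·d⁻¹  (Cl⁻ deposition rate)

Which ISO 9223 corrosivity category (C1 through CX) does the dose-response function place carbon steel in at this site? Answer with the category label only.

carbon steel: T≤10 °C ⇒ hinge +0.150·(-6.0−10) = -2.4000
  sulphur-dioxide contribution → 10.45 μm/a
  chloride contribution → 56.87 μm/a
  total first-year rate 67.32 μm/a
67.3 μm/a falls in (50, 80] for carbon steel → category C4

C4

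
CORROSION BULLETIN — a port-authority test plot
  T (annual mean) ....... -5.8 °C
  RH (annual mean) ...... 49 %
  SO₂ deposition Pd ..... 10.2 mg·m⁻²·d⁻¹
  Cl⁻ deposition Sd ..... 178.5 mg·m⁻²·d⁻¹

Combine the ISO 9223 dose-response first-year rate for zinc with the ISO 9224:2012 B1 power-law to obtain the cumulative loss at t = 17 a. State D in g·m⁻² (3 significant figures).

D(17) = 35.1 g·m⁻²

zinc: temperature factor f = +0.038·(-15.8) = -0.6004
  Pd branch = 0.0129·Pd^0.44·e^(0.046·RH+f) = 0.1873 μm/a
  Cl⁻ term: 0.0175·178.5^0.57·exp(0.008·49+0.085·-5.8) = 0.3038
  r_corr = 0.1873 + 0.3038 = 0.4911 μm/a
Power-law: D(17) = r_corr · 17^0.813
  D(17) = 0.4911 × 17^0.813 = 0.4911 × 10.01 = 4.915 μm
  Mass loss = 4.915 μm × 7.14 g/cm³ = 35.09 g·m⁻²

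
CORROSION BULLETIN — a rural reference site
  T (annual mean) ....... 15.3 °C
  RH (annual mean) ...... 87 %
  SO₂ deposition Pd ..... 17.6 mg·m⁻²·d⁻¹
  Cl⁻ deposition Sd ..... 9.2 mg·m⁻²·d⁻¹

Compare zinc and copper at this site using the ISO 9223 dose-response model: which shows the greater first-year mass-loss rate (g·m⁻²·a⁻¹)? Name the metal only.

copper

zinc: temperature factor f = -0.071·(5.3) = -0.3763
  SO₂ term: 0.0129·17.6^0.44·exp(0.046·87-0.3763) = 1.711
  Cl⁻ term: 0.0175·9.2^0.57·exp(0.008·87+0.085·15.3) = 0.4565
  sum: 1.711 + 0.4565 → r_corr = 2.167 μm/a
  mass loss = 2.167 μm/a × 7.14 g/cm³ = 15.48 g·m⁻²·a⁻¹
copper: T>10 °C ⇒ hinge -0.080·(15.3−10) = -0.4240
  SO₂ term: 0.0053·17.6^0.26·exp(0.059·87-0.4240) = 1.239
  Sd branch = 0.01025·Sd^0.27·e^(0.036·RH+0.049·T) = 0.9052 μm/a
  sum: 1.239 + 0.9052 → r_corr = 2.145 μm/a
  mass loss = 2.145 μm/a × 8.96 g/cm³ = 19.22 g·m⁻²·a⁻¹
Ordering by g·m⁻²·a⁻¹: copper (19.2) > zinc (15.5)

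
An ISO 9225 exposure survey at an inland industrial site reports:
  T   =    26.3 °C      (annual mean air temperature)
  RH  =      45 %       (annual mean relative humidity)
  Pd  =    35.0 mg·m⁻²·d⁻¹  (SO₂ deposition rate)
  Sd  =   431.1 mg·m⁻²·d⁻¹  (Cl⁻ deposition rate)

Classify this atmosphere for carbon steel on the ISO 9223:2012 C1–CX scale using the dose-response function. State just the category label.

carbon steel: f(T) = -0.054·(T−10) [T>10 °C] = -0.8802
  sulphur-dioxide contribution → 11.47 μm/a
  chloride contribution → 55.44 μm/a
  ⇒ r_corr(carbon steel) = 66.91 μm/a
Category bounds: 50…80 μm/a bracket r_corr ⇒ C4

C4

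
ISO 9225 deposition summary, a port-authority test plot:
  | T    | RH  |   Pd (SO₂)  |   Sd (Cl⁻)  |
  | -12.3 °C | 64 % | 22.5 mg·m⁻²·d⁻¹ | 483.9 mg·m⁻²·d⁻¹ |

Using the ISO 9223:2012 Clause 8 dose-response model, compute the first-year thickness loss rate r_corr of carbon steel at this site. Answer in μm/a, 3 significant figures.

carbon steel: T≤10 °C ⇒ hinge +0.150·(-12.3−10) = -3.3450
  sulphur-dioxide contribution → 1.133 μm/a
  chloride contribution → 23.81 μm/a
  total first-year rate 24.94 μm/a

r_corr = 24.9 μm/a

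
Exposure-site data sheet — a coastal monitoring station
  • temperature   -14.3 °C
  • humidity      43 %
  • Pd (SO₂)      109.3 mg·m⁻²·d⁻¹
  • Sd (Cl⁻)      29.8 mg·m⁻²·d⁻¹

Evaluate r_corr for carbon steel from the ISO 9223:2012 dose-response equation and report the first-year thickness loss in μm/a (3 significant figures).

carbon steel: temperature factor f = +0.150·(-24.3) = -3.6450
  sulphur-dioxide contribution → 1.255 μm/a
  chloride contribution → 1.952 μm/a
  total first-year rate 3.207 μm/a

r_corr = 3.21 μm/a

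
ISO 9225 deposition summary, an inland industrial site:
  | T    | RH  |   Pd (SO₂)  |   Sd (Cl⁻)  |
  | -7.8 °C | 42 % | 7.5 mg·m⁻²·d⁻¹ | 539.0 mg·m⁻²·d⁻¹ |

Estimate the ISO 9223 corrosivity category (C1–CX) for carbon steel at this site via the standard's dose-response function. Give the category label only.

carbon steel: f(T) = +0.150·(T−10) [T≤10 °C] = -2.6700
  sulphur-dioxide contribution → 0.8096 μm/a
  chloride contribution → 14.74 μm/a
  ⇒ r_corr(carbon steel) = 15.55 μm/a
15.6 μm/a falls in (1.3, 25] for carbon steel → category C2

C2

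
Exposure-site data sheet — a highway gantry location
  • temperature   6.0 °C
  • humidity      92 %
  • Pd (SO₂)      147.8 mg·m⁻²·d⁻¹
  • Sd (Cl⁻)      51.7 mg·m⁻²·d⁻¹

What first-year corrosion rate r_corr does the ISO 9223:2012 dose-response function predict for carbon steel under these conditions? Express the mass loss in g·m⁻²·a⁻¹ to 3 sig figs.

carbon steel: temperature factor f = +0.150·(-4.0) = -0.6000
  sulphur-dioxide contribution → 82.17 μm/a
  chloride contribution → 31.17 μm/a
  ⇒ r_corr(carbon steel) = 113.3 μm/a
Convert to mass loss: 113.3 μm/a × 7.85 g/cm³ = 889.7 g·m⁻²·a⁻¹

r_corr = 890 g·m⁻²·a⁻¹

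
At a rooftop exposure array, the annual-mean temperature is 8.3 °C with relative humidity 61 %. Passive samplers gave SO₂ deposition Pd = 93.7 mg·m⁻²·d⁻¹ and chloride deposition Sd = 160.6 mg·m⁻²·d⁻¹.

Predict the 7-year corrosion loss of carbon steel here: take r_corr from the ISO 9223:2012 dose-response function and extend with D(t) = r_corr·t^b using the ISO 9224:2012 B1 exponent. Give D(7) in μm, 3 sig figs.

carbon steel: f(T) = +0.150·(T−10) [T≤10 °C] = -0.2550
  Pd branch = 1.77·Pd^0.52·e^(0.02·RH+f) = 49.25 μm/a
  Cl⁻ term: 0.102·160.6^0.62·exp(0.033·61+0.04·8.3) = 24.81
  sum: 49.25 + 24.81 → r_corr = 74.05 μm/a
ISO 9224: D(t) = r_corr · t^b with b = 0.523 (carbon steel, B1)
  D(7) = 74.05 × 7^0.523 = 74.05 × 2.767 = 204.9 μm

D(7) = 205 μm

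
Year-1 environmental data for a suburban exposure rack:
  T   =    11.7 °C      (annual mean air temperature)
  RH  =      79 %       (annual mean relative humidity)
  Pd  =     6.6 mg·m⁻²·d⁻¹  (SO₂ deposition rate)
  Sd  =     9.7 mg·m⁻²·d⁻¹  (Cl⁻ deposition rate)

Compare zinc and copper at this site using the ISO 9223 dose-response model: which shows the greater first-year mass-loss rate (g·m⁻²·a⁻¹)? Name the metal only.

copper

zinc: f(T) = -0.071·(T−10) [T>10 °C] = -0.1207
  sulphur-dioxide contribution → 0.9931 μm/a
  chloride contribution → 0.325 μm/a
  total first-year rate 1.318 μm/a
  mass loss = 1.318 μm/a × 7.14 g/cm³ = 9.411 g·m⁻²·a⁻¹
copper: temperature factor f = -0.080·(1.7) = -0.1360
  sulphur-dioxide contribution → 0.799 μm/a
  chloride contribution → 0.5771 μm/a
  total first-year rate 1.376 μm/a
  mass loss = 1.376 μm/a × 8.96 g/cm³ = 12.33 g·m⁻²·a⁻¹
Ordering by g·m⁻²·a⁻¹: copper (12.3) > zinc (9.41)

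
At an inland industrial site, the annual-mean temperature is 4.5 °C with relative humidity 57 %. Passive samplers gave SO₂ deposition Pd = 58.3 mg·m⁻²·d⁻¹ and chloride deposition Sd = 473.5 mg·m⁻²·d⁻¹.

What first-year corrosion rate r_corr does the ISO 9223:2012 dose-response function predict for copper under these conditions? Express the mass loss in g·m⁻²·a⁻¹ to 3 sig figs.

copper: temperature factor f = +0.126·(-5.5) = -0.6930
  SO₂ term: 0.0053·58.3^0.26·exp(0.059·57-0.6930) = 0.2203
  Cl⁻ term: 0.01025·473.5^0.27·exp(0.036·57+0.049·4.5) = 0.5248
  r_corr = 0.2203 + 0.5248 = 0.7451 μm/a
Convert to mass loss: 0.7451 μm/a × 8.96 g/cm³ = 6.676 g·m⁻²·a⁻¹

r_corr = 6.68 g·m⁻²·a⁻¹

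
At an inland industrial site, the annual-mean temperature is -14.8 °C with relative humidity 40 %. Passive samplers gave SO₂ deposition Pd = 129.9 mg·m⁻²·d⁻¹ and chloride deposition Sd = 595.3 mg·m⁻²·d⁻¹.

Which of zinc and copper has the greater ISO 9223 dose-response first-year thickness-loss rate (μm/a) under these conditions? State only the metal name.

zinc: T≤10 °C ⇒ hinge +0.038·(-14.8−10) = -0.9424
  Pd branch = 0.0129·Pd^0.44·e^(0.046·RH+f) = 0.2694 μm/a
  Sd branch = 0.0175·Sd^0.57·e^(0.008·RH+0.085·T) = 0.2614 μm/a
  sum: 0.2694 + 0.2614 → r_corr = 0.5308 μm/a
copper: temperature factor f = +0.126·(-24.8) = -3.1248
  SO₂ term: 0.0053·129.9^0.26·exp(0.059·40-3.1248) = 0.008743
  Sd branch = 0.01025·Sd^0.27·e^(0.036·RH+0.049·T) = 0.1176 μm/a
  sum: 0.008743 + 0.1176 → r_corr = 0.1263 μm/a
Ordering by μm/a: zinc (0.531) > copper (0.126)

zinc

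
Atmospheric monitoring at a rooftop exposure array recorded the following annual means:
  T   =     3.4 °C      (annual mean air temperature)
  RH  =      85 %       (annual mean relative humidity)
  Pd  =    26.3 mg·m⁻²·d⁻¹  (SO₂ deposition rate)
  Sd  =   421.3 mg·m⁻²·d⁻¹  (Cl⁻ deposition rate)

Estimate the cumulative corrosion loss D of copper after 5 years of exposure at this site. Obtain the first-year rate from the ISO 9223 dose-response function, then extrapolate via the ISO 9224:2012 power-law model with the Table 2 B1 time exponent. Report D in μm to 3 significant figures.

D(5) = 6.24 μm

copper: temperature factor f = +0.126·(-6.6) = -0.8316
  sulphur-dioxide contribution → 0.8134 μm/a
  chloride contribution → 1.32 μm/a
  ⇒ r_corr(copper) = 2.134 μm/a
Power-law: D(5) = r_corr · 5^0.667
  D(5) = 2.134 × 5^0.667 = 2.134 × 2.926 = 6.242 μm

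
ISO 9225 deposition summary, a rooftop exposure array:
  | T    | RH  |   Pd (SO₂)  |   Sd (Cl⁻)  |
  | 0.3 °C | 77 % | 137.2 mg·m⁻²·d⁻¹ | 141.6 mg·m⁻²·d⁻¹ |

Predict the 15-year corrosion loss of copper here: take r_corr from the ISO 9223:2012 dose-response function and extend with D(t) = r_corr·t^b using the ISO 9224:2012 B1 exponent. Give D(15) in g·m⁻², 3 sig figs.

copper: T≤10 °C ⇒ hinge +0.126·(0.3−10) = -1.2222
  sulphur-dioxide contribution → 0.5275 μm/a
  chloride contribution → 0.6335 μm/a
  ⇒ r_corr(copper) = 1.161 μm/a
Power-law: D(15) = r_corr · 15^0.667
  D(15) = 1.161 × 15^0.667 = 1.161 × 6.088 = 7.068 μm
  Mass loss = 7.068 μm × 8.96 g/cm³ = 63.33 g·m⁻²

D(15) = 63.3 g·m⁻²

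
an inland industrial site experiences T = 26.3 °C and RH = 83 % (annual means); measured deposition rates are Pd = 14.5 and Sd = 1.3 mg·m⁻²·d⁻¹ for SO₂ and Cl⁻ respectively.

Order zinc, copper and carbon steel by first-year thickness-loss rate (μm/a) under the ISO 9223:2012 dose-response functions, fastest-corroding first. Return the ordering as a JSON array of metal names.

zinc: temperature factor f = -0.071·(16.3) = -1.1573
  sulphur-dioxide contribution → 0.5986 μm/a
  chloride contribution → 0.3692 μm/a
  ⇒ r_corr(zinc) = 0.9677 μm/a
copper: temperature factor f = -0.080·(16.3) = -1.3040
  sulphur-dioxide contribution → 0.3861 μm/a
  chloride contribution → 0.7922 μm/a
  ⇒ r_corr(copper) = 1.178 μm/a
carbon steel: temperature factor f = -0.054·(16.3) = -0.8802
  sulphur-dioxide contribution → 15.51 μm/a
  chloride contribution → 5.317 μm/a
  ⇒ r_corr(carbon steel) = 20.82 μm/a
Ordering by μm/a: carbon steel (20.8) > copper (1.18) > zinc (0.968)

["carbon steel", "copper", "zinc"]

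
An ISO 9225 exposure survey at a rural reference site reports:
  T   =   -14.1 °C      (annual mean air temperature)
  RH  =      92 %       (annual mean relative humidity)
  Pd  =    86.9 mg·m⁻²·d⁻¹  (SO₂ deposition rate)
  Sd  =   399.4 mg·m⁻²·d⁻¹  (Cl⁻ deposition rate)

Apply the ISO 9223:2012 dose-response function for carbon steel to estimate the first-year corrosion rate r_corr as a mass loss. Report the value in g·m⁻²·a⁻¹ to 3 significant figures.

r_corr = 413 g·m⁻²·a⁻¹

carbon steel: temperature factor f = +0.150·(-24.1) = -3.6150
  SO₂ term: 1.77·86.9^0.52·exp(0.02·92-3.6150) = 3.058
  Sd branch = 0.102·Sd^0.62·e^(0.033·RH+0.04·T) = 49.55 μm/a
  sum: 3.058 + 49.55 → r_corr = 52.61 μm/a
Convert to mass loss: 52.61 μm/a × 7.85 g/cm³ = 413 g·m⁻²·a⁻¹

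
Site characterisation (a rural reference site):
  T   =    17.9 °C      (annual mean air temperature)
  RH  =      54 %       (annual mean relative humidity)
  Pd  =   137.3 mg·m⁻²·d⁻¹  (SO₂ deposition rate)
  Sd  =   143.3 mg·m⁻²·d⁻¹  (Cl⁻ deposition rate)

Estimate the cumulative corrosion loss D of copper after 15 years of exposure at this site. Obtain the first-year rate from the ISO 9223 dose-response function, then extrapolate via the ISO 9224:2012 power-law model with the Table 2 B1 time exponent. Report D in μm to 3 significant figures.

copper: T>10 °C ⇒ hinge -0.080·(17.9−10) = -0.6320
  Pd branch = 0.0053·Pd^0.26·e^(0.059·RH+f) = 0.2451 μm/a
  Sd branch = 0.01025·Sd^0.27·e^(0.036·RH+0.049·T) = 0.6578 μm/a
  sum: 0.2451 + 0.6578 → r_corr = 0.9029 μm/a
ISO 9224: D(t) = r_corr · t^b with b = 0.667 (copper, B1)
  D(15) = 0.9029 × 15^0.667 = 0.9029 × 6.088 = 5.496 μm

D(15) = 5.50 μm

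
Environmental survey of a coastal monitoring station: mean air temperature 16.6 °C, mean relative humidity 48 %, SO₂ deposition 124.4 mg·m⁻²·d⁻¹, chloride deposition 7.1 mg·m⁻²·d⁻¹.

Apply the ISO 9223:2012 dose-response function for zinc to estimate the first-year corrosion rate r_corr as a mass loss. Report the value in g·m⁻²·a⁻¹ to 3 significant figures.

zinc: temperature factor f = -0.071·(6.6) = -0.4686
  sulphur-dioxide contribution → 0.6134 μm/a
  chloride contribution → 0.322 μm/a
  ⇒ r_corr(zinc) = 0.9353 μm/a
Convert to mass loss: 0.9353 μm/a × 7.14 g/cm³ = 6.678 g·m⁻²·a⁻¹

r_corr = 6.68 g·m⁻²·a⁻¹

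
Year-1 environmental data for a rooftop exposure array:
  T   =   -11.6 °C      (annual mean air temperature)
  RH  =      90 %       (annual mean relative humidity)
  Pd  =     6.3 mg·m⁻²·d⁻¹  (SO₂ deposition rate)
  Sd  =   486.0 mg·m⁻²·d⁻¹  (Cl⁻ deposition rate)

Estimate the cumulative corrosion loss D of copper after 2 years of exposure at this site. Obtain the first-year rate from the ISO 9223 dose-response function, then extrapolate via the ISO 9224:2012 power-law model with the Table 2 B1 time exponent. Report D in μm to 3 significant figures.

D(2) = 1.43 μm

copper: f(T) = +0.126·(T−10) [T≤10 °C] = -2.7216
  Pd branch = 0.0053·Pd^0.26·e^(0.059·RH+f) = 0.1138 μm/a
  Cl⁻ term: 0.01025·486.0^0.27·exp(0.036·90+0.049·-11.6) = 0.7877
  sum: 0.1138 + 0.7877 → r_corr = 0.9016 μm/a
ISO 9224: D(t) = r_corr · t^b with b = 0.667 (copper, B1)
  D(2) = 0.9016 × 2^0.667 = 0.9016 × 1.588 = 1.431 μm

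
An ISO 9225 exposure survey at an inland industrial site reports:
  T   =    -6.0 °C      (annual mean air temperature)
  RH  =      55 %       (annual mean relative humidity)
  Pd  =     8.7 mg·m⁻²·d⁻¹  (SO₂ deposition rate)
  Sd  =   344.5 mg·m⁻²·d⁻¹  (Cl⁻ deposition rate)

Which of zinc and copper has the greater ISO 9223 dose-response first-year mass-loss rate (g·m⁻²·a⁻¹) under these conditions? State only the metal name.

zinc

zinc: temperature factor f = +0.038·(-16.0) = -0.6080
  Pd branch = 0.0129·Pd^0.44·e^(0.046·RH+f) = 0.2284 μm/a
  Sd branch = 0.0175·Sd^0.57·e^(0.008·RH+0.085·T) = 0.4559 μm/a
  r_corr = 0.2284 + 0.4559 = 0.6843 μm/a
  mass loss = 0.6843 μm/a × 7.14 g/cm³ = 4.886 g·m⁻²·a⁻¹
copper: temperature factor f = +0.126·(-16.0) = -2.0160
  Pd branch = 0.0053·Pd^0.26·e^(0.059·RH+f) = 0.03179 μm/a
  Sd branch = 0.01025·Sd^0.27·e^(0.036·RH+0.049·T) = 0.2679 μm/a
  r_corr = 0.03179 + 0.2679 = 0.2997 μm/a
  mass loss = 0.2997 μm/a × 8.96 g/cm³ = 2.685 g·m⁻²·a⁻¹
Ordering by g·m⁻²·a⁻¹: zinc (4.89) > copper (2.69)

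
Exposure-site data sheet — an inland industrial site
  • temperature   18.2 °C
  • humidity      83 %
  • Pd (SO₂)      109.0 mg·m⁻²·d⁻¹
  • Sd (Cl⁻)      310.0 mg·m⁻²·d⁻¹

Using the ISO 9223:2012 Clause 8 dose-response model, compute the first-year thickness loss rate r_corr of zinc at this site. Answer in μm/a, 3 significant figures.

zinc: temperature factor f = -0.071·(8.2) = -0.5822
  SO₂ term: 0.0129·109.0^0.44·exp(0.046·83-0.5822) = 2.584
  Sd branch = 0.0175·Sd^0.57·e^(0.008·RH+0.085·T) = 4.201 μm/a
  r_corr = 2.584 + 4.201 = 6.785 μm/a

r_corr = 6.79 μm/a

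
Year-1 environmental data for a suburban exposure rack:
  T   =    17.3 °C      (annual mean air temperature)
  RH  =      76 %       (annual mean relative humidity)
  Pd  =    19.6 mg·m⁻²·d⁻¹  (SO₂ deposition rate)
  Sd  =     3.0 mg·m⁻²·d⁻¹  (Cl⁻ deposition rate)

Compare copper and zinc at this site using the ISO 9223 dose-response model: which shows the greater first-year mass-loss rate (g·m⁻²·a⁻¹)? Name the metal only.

copper

copper: temperature factor f = -0.080·(7.3) = -0.5840
  Pd branch = 0.0053·Pd^0.26·e^(0.059·RH+f) = 0.5676 μm/a
  Sd branch = 0.01025·Sd^0.27·e^(0.036·RH+0.049·T) = 0.4965 μm/a
  r_corr = 0.5676 + 0.4965 = 1.064 μm/a
  mass loss = 1.064 μm/a × 8.96 g/cm³ = 9.534 g·m⁻²·a⁻¹
zinc: T>10 °C ⇒ hinge -0.071·(17.3−10) = -0.5183
  Pd branch = 0.0129·Pd^0.44·e^(0.046·RH+f) = 0.9384 μm/a
  Cl⁻ term: 0.0175·3.0^0.57·exp(0.008·76+0.085·17.3) = 0.2616
  r_corr = 0.9384 + 0.2616 = 1.2 μm/a
  mass loss = 1.2 μm/a × 7.14 g/cm³ = 8.568 g·m⁻²·a⁻¹
Ordering by g·m⁻²·a⁻¹: copper (9.53) > zinc (8.57)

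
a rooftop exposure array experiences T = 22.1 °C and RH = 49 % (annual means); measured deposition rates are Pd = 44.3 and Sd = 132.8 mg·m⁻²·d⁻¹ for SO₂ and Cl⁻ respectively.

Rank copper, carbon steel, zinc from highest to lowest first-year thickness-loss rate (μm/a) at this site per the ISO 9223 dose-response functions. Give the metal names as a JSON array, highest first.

copper: T>10 °C ⇒ hinge -0.080·(22.1−10) = -0.9680
  SO₂ term: 0.0053·44.3^0.26·exp(0.059·49-0.9680) = 0.09716
  Cl⁻ term: 0.01025·132.8^0.27·exp(0.036·49+0.049·22.1) = 0.6613
  r_corr = 0.09716 + 0.6613 = 0.7584 μm/a
carbon steel: f(T) = -0.054·(T−10) [T>10 °C] = -0.6534
  Pd branch = 1.77·Pd^0.52·e^(0.02·RH+f) = 17.62 μm/a
  Cl⁻ term: 0.102·132.8^0.62·exp(0.033·49+0.04·22.1) = 25.77
  sum: 17.62 + 25.77 → r_corr = 43.39 μm/a
zinc: T>10 °C ⇒ hinge -0.071·(22.1−10) = -0.8591
  Pd branch = 0.0129·Pd^0.44·e^(0.046·RH+f) = 0.2759 μm/a
  Cl⁻ term: 0.0175·132.8^0.57·exp(0.008·49+0.085·22.1) = 2.75
  sum: 0.2759 + 2.75 → r_corr = 3.026 μm/a
Ordering by μm/a: carbon steel (43.4) > zinc (3.03) > copper (0.758)

["carbon steel", "zinc", "copper"]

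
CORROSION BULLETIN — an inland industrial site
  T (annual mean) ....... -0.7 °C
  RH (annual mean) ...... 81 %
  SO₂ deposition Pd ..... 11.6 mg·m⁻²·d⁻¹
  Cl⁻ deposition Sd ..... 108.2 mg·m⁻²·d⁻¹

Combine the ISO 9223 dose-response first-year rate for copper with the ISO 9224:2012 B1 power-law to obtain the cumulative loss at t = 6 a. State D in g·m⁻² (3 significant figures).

copper: T≤10 °C ⇒ hinge +0.126·(-0.7−10) = -1.3482
  sulphur-dioxide contribution → 0.3098 μm/a
  chloride contribution → 0.6478 μm/a
  total first-year rate 0.9576 μm/a
ISO 9224: D(t) = r_corr · t^b with b = 0.667 (copper, B1)
  D(6) = 0.9576 × 6^0.667 = 0.9576 × 3.304 = 3.164 μm
  Mass loss = 3.164 μm × 8.96 g/cm³ = 28.35 g·m⁻²

D(6) = 28.3 g·m⁻²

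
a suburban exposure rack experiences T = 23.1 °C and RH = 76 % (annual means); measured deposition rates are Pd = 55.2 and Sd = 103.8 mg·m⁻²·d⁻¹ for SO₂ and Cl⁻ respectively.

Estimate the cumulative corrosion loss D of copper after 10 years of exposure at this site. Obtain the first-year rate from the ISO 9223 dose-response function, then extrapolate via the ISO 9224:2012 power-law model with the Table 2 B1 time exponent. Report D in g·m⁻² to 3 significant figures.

D(10) = 90.9 g·m⁻²

copper: temperature factor f = -0.080·(13.1) = -1.0480
  SO₂ term: 0.0053·55.2^0.26·exp(0.059·76-1.0480) = 0.4671
  Sd branch = 0.01025·Sd^0.27·e^(0.036·RH+0.049·T) = 1.718 μm/a
  sum: 0.4671 + 1.718 → r_corr = 2.185 μm/a
Power-law: D(10) = r_corr · 10^0.667
  D(10) = 2.185 × 10^0.667 = 2.185 × 4.645 = 10.15 μm
  Mass loss = 10.15 μm × 8.96 g/cm³ = 90.93 g·m⁻²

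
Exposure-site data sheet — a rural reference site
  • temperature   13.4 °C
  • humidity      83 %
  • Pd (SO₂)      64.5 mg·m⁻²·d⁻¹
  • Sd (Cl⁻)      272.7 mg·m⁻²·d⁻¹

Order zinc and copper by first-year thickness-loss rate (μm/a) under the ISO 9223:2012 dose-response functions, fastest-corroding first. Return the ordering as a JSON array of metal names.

zinc: temperature factor f = -0.071·(3.4) = -0.2414
  SO₂ term: 0.0129·64.5^0.44·exp(0.046·83-0.2414) = 2.885
  Sd branch = 0.0175·Sd^0.57·e^(0.008·RH+0.085·T) = 2.597 μm/a
  sum: 2.885 + 2.597 → r_corr = 5.481 μm/a
copper: f(T) = -0.080·(T−10) [T>10 °C] = -0.2720
  Pd branch = 0.0053·Pd^0.26·e^(0.059·RH+f) = 1.597 μm/a
  Sd branch = 0.01025·Sd^0.27·e^(0.036·RH+0.049·T) = 1.783 μm/a
  sum: 1.597 + 1.783 → r_corr = 3.38 μm/a
Ordering by μm/a: zinc (5.48) > copper (3.38)

["zinc", "copper"]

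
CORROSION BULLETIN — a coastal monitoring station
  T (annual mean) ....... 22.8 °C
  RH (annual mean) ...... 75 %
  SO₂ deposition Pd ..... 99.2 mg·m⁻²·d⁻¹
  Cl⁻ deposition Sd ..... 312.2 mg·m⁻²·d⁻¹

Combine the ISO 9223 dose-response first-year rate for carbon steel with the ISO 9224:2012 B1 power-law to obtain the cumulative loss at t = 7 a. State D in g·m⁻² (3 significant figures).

carbon steel: f(T) = -0.054·(T−10) [T>10 °C] = -0.6912
  SO₂ term: 1.77·99.2^0.52·exp(0.02·75-0.6912) = 43.39
  Sd branch = 0.102·Sd^0.62·e^(0.033·RH+0.04·T) = 106.2 μm/a
  sum: 43.39 + 106.2 → r_corr = 149.6 μm/a
Long-term exponent b (ISO 9224 Table 2, B1) = 0.523
  D(7) = 149.6 × 7^0.523 = 149.6 × 2.767 = 413.9 μm
  Mass loss = 413.9 μm × 7.85 g/cm³ = 3249 g·m⁻²

D(7) = 3.25e+03 g·m⁻²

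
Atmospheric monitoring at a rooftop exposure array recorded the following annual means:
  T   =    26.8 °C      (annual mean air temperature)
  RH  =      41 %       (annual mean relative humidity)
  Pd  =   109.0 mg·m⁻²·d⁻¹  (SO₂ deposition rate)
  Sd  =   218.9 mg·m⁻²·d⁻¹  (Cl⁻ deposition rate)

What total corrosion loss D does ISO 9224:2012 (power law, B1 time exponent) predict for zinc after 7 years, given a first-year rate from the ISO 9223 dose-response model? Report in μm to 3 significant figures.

zinc: f(T) = -0.071·(T−10) [T>10 °C] = -1.1928
  sulphur-dioxide contribution → 0.2033 μm/a
  chloride contribution → 5.114 μm/a
  ⇒ r_corr(zinc) = 5.317 μm/a
ISO 9224: D(t) = r_corr · t^b with b = 0.813 (zinc, B1)
  D(7) = 5.317 × 7^0.813 = 5.317 × 4.865 = 25.87 μm

D(7) = 25.9 μm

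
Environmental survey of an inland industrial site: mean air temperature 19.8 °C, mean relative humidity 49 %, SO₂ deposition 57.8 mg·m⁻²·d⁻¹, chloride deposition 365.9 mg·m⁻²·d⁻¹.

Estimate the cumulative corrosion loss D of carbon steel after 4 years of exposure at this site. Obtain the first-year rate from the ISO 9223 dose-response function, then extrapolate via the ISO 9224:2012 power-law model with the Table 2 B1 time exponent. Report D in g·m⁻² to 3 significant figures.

D(4) = 1.09e+03 g·m⁻²

carbon steel: T>10 °C ⇒ hinge -0.054·(19.8−10) = -0.5292
  SO₂ term: 1.77·57.8^0.52·exp(0.02·49-0.5292) = 22.91
  Sd branch = 0.102·Sd^0.62·e^(0.033·RH+0.04·T) = 44.07 μm/a
  r_corr = 22.91 + 44.07 = 66.97 μm/a
Power-law: D(4) = r_corr · 4^0.523
  D(4) = 66.97 × 4^0.523 = 66.97 × 2.065 = 138.3 μm
  Mass loss = 138.3 μm × 7.85 g/cm³ = 1086 g·m⁻²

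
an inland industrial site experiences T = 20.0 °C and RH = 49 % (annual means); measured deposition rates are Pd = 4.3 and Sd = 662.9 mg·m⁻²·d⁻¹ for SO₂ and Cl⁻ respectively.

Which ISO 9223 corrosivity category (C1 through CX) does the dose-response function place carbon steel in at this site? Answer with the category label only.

C4

carbon steel: T>10 °C ⇒ hinge -0.054·(20.0−10) = -0.5400
  Pd branch = 1.77·Pd^0.52·e^(0.02·RH+f) = 5.868 μm/a
  Cl⁻ term: 0.102·662.9^0.62·exp(0.033·49+0.04·20.0) = 64.21
  sum: 5.868 + 64.21 → r_corr = 70.08 μm/a
70.1 μm/a falls in (50, 80] for carbon steel → category C4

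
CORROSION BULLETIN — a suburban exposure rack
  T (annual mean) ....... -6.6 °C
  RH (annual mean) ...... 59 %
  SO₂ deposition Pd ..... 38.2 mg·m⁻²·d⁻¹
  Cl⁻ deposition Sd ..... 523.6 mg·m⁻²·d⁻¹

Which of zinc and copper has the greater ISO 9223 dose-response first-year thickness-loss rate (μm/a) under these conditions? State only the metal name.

zinc

zinc: f(T) = +0.038·(T−10) [T≤10 °C] = -0.6308
  Pd branch = 0.0129·Pd^0.44·e^(0.046·RH+f) = 0.5145 μm/a
  Sd branch = 0.0175·Sd^0.57·e^(0.008·RH+0.085·T) = 0.5678 μm/a
  sum: 0.5145 + 0.5678 → r_corr = 1.082 μm/a
copper: temperature factor f = +0.126·(-16.6) = -2.0916
  Pd branch = 0.0053·Pd^0.26·e^(0.059·RH+f) = 0.05483 μm/a
  Sd branch = 0.01025·Sd^0.27·e^(0.036·RH+0.049·T) = 0.3364 μm/a
  sum: 0.05483 + 0.3364 → r_corr = 0.3912 μm/a
Ordering by μm/a: zinc (1.08) > copper (0.391)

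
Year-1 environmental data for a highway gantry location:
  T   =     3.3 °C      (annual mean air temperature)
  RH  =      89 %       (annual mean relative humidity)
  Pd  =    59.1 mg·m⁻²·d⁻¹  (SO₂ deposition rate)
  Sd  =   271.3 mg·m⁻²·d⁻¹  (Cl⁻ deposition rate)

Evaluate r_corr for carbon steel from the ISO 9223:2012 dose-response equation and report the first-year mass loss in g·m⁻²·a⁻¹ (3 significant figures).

carbon steel: f(T) = +0.150·(T−10) [T≤10 °C] = -1.0050
  Pd branch = 1.77·Pd^0.52·e^(0.02·RH+f) = 32.05 μm/a
  Cl⁻ term: 0.102·271.3^0.62·exp(0.033·89+0.04·3.3) = 70.83
  r_corr = 32.05 + 70.83 = 102.9 μm/a
Convert to mass loss: 102.9 μm/a × 7.85 g/cm³ = 807.5 g·m⁻²·a⁻¹

r_corr = 808 g·m⁻²·a⁻¹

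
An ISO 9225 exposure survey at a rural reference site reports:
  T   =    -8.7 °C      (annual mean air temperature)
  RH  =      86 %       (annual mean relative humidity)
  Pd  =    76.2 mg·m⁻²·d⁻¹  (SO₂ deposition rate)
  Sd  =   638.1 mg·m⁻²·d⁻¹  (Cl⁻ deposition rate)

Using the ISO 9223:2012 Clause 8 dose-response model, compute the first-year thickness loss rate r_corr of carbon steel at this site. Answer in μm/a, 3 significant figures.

carbon steel: T≤10 °C ⇒ hinge +0.150·(-8.7−10) = -2.8050
  sulphur-dioxide contribution → 5.694 μm/a
  chloride contribution → 67.46 μm/a
  ⇒ r_corr(carbon steel) = 73.15 μm/a

r_corr = 73.2 μm/a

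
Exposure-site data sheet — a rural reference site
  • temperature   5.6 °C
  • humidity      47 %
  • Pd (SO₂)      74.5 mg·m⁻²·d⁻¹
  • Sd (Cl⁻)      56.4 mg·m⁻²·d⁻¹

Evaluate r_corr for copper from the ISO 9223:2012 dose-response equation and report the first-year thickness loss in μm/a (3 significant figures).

r_corr = 0.367 μm/a

copper: temperature factor f = +0.126·(-4.4) = -0.5544
  SO₂ term: 0.0053·74.5^0.26·exp(0.059·47-0.5544) = 0.1495
  Sd branch = 0.01025·Sd^0.27·e^(0.036·RH+0.049·T) = 0.2176 μm/a
  r_corr = 0.1495 + 0.2176 = 0.367 μm/a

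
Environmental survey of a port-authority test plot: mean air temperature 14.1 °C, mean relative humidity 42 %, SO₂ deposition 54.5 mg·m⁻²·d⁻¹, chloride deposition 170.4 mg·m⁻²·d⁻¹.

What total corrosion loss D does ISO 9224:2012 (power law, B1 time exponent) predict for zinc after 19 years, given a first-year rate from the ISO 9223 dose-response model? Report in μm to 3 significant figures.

D(19) = 20.9 μm

zinc: f(T) = -0.071·(T−10) [T>10 °C] = -0.2911
  Pd branch = 0.0129·Pd^0.44·e^(0.046·RH+f) = 0.3866 μm/a
  Sd branch = 0.0175·Sd^0.57·e^(0.008·RH+0.085·T) = 1.518 μm/a
  r_corr = 0.3866 + 1.518 = 1.905 μm/a
ISO 9224: D(t) = r_corr · t^b with b = 0.813 (zinc, B1)
  D(19) = 1.905 × 19^0.813 = 1.905 × 10.96 = 20.87 μm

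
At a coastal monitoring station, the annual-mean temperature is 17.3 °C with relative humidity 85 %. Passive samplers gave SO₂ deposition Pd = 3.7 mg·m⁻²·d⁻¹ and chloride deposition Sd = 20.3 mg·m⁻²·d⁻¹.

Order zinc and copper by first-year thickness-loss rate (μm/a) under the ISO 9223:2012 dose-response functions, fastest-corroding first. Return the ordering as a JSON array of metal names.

zinc: f(T) = -0.071·(T−10) [T>10 °C] = -0.5183
  SO₂ term: 0.0129·3.7^0.44·exp(0.046·85-0.5183) = 0.6817
  Sd branch = 0.0175·Sd^0.57·e^(0.008·RH+0.085·T) = 0.8361 μm/a
  r_corr = 0.6817 + 0.8361 = 1.518 μm/a
copper: T>10 °C ⇒ hinge -0.080·(17.3−10) = -0.5840
  Pd branch = 0.0053·Pd^0.26·e^(0.059·RH+f) = 0.6257 μm/a
  Sd branch = 0.01025·Sd^0.27·e^(0.036·RH+0.049·T) = 1.15 μm/a
  r_corr = 0.6257 + 1.15 = 1.776 μm/a
Ordering by μm/a: copper (1.78) > zinc (1.52)

["copper", "zinc"]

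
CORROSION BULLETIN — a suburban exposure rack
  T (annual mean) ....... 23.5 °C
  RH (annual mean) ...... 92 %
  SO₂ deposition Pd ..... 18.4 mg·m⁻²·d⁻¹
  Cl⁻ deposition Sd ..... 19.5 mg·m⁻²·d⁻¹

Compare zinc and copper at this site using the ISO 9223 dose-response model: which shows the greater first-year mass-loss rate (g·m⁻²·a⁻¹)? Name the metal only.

zinc: T>10 °C ⇒ hinge -0.071·(23.5−10) = -0.9585
  SO₂ term: 0.0129·18.4^0.44·exp(0.046·92-0.9585) = 1.227
  Cl⁻ term: 0.0175·19.5^0.57·exp(0.008·92+0.085·23.5) = 1.464
  sum: 1.227 + 1.464 → r_corr = 2.691 μm/a
  mass loss = 2.691 μm/a × 7.14 g/cm³ = 19.21 g·m⁻²·a⁻¹
copper: temperature factor f = -0.080·(13.5) = -1.0800
  SO₂ term: 0.0053·18.4^0.26·exp(0.059·92-1.0800) = 0.8739
  Cl⁻ term: 0.01025·19.5^0.27·exp(0.036·92+0.049·23.5) = 1.984
  sum: 0.8739 + 1.984 → r_corr = 2.858 μm/a
  mass loss = 2.858 μm/a × 8.96 g/cm³ = 25.6 g·m⁻²·a⁻¹
Ordering by g·m⁻²·a⁻¹: copper (25.6) > zinc (19.2)

copper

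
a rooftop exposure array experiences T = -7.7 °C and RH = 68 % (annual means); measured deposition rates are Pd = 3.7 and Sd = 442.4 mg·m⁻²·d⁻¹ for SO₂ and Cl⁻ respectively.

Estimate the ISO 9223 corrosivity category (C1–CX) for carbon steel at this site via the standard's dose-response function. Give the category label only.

carbon steel: f(T) = +0.150·(T−10) [T≤10 °C] = -2.6550
  SO₂ term: 1.77·3.7^0.52·exp(0.02·68-2.6550) = 0.9573
  Cl⁻ term: 0.102·442.4^0.62·exp(0.033·68+0.04·-7.7) = 30.89
  r_corr = 0.9573 + 30.89 = 31.85 μm/a
ISO 9223 Table 2 (carbon steel): 25 < 31.8 ≤ 50 μm/a ⇒ C3

C3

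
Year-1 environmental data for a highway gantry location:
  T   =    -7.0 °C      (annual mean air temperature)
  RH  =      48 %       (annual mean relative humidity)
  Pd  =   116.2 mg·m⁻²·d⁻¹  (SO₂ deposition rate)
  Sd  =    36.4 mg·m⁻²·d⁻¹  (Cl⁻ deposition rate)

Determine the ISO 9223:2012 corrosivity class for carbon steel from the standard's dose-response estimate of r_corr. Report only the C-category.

C2

carbon steel: temperature factor f = +0.150·(-17.0) = -2.5500
  sulphur-dioxide contribution → 4.279 μm/a
  chloride contribution → 3.49 μm/a
  total first-year rate 7.769 μm/a
ISO 9223 Table 2 (carbon steel): 1.3 < 7.77 ≤ 25 μm/a ⇒ C2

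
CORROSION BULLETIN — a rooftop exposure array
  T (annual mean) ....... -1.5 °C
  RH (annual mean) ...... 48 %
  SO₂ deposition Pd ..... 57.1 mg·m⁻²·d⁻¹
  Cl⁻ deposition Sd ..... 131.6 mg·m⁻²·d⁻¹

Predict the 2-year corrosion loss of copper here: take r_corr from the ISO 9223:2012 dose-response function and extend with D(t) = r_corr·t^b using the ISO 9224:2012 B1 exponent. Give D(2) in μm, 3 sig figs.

D(2) = 0.414 μm

copper: T≤10 °C ⇒ hinge +0.126·(-1.5−10) = -1.4490
  sulphur-dioxide contribution → 0.06048 μm/a
  chloride contribution → 0.2002 μm/a
  ⇒ r_corr(copper) = 0.2607 μm/a
ISO 9224: D(t) = r_corr · t^b with b = 0.667 (copper, B1)
  D(2) = 0.2607 × 2^0.667 = 0.2607 × 1.588 = 0.4139 μm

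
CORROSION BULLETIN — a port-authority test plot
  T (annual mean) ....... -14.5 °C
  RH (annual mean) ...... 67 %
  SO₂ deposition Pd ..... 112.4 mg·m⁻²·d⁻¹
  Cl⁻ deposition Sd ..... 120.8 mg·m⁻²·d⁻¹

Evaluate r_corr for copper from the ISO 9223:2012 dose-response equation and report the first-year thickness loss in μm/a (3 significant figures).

r_corr = 0.248 μm/a

copper: T≤10 °C ⇒ hinge +0.126·(-14.5−10) = -3.0870
  SO₂ term: 0.0053·112.4^0.26·exp(0.059·67-3.0870) = 0.04301
  Cl⁻ term: 0.01025·120.8^0.27·exp(0.036·67+0.049·-14.5) = 0.205
  r_corr = 0.04301 + 0.205 = 0.248 μm/a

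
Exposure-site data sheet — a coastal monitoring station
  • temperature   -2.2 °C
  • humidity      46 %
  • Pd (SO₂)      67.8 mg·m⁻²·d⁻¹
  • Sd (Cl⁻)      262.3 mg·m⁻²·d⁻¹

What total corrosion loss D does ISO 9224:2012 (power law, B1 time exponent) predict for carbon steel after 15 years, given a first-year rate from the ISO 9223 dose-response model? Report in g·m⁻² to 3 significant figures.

D(15) = 642 g·m⁻²

carbon steel: temperature factor f = +0.150·(-12.2) = -1.8300
  SO₂ term: 1.77·67.8^0.52·exp(0.02·46-1.8300) = 6.383
  Cl⁻ term: 0.102·262.3^0.62·exp(0.033·46+0.04·-2.2) = 13.47
  sum: 6.383 + 13.47 → r_corr = 19.85 μm/a
Power-law: D(15) = r_corr · 15^0.523
  D(15) = 19.85 × 15^0.523 = 19.85 × 4.122 = 81.82 μm
  Mass loss = 81.82 μm × 7.85 g/cm³ = 642.3 g·m⁻²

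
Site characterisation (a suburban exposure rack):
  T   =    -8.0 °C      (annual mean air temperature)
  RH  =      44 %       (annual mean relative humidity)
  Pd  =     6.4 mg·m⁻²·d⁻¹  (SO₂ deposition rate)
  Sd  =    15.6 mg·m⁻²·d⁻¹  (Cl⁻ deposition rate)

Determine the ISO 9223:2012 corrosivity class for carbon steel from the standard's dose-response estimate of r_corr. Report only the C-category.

carbon steel: temperature factor f = +0.150·(-18.0) = -2.7000
  sulphur-dioxide contribution → 0.753 μm/a
  chloride contribution → 1.738 μm/a
  total first-year rate 2.491 μm/a
2.49 μm/a falls in (1.3, 25] for carbon steel → category C2

C2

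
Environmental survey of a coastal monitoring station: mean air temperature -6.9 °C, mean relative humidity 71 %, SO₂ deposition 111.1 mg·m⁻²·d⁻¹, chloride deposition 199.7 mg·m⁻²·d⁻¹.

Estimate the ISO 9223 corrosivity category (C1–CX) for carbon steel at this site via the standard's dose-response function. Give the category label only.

C3

carbon steel: T≤10 °C ⇒ hinge +0.150·(-6.9−10) = -2.5350
  sulphur-dioxide contribution → 6.722 μm/a
  chloride contribution → 21.5 μm/a
  total first-year rate 28.23 μm/a
ISO 9223 Table 2 (carbon steel): 25 < 28.2 ≤ 50 μm/a ⇒ C3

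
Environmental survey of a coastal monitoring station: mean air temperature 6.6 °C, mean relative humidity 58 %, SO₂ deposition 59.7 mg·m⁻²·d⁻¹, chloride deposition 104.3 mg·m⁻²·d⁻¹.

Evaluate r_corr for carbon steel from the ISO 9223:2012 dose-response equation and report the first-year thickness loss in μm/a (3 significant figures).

r_corr = 44.5 μm/a

carbon steel: T≤10 °C ⇒ hinge +0.150·(6.6−10) = -0.5100
  sulphur-dioxide contribution → 28.43 μm/a
  chloride contribution → 16.06 μm/a
  ⇒ r_corr(carbon steel) = 44.49 μm/a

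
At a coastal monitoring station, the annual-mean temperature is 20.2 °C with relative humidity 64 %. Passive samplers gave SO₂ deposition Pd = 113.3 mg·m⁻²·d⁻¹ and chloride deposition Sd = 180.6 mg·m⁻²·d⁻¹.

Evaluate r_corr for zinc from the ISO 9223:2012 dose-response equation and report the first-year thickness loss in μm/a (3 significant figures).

r_corr = 4.10 μm/a

zinc: temperature factor f = -0.071·(10.2) = -0.7242
  SO₂ term: 0.0129·113.3^0.44·exp(0.046·64-0.7242) = 0.9517
  Sd branch = 0.0175·Sd^0.57·e^(0.008·RH+0.085·T) = 3.143 μm/a
  r_corr = 0.9517 + 3.143 = 4.095 μm/a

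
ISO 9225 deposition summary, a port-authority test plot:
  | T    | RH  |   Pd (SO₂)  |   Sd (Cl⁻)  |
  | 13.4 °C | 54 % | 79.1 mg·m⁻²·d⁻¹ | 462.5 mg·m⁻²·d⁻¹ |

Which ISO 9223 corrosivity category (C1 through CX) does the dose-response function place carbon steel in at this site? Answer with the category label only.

carbon steel: T>10 °C ⇒ hinge -0.054·(13.4−10) = -0.1836
  sulphur-dioxide contribution → 42.1 μm/a
  chloride contribution → 46.52 μm/a
  ⇒ r_corr(carbon steel) = 88.63 μm/a
Category bounds: 80…200 μm/a bracket r_corr ⇒ C5

C5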